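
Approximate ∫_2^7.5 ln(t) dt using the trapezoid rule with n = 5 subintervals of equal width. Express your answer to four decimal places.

8.1890

Δt = (7.5 − 2)/5 = 1.1.
f(2) ≈ 0.6931, f(3.1) ≈ 1.1314, f(4.2) ≈ 1.4351, f(5.3) ≈ 1.6677, f(6.4) ≈ 1.8563, f(7.5) ≈ 2.0149.
T_5 = (Δt/2)·[f(t_0) + 2f(t_1) + ... + 2f(t_{4}) + f(t_5)].
Sum ≈ 8.1890.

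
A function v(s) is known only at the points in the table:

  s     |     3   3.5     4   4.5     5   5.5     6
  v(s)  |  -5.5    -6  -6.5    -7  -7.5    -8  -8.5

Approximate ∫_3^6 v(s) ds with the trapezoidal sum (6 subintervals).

Δs = 0.5.
T_6 = (0.5/2)·[(-5.5) + 2·(-6) + 2·(-6.5) + 2·(-7) + 2·(-7.5) + 2·(-8) + (-8.5)] = -21.

-21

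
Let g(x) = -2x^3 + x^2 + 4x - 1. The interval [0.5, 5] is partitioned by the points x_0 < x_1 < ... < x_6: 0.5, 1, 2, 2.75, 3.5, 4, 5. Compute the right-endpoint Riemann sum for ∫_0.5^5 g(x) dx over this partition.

-321.8984375

Subinterval widths: 0.5, 1, 0.75, 0.75, 0.5, 1.
Right endpoints: 1, 2, 2.75, 3.5, 4, 5.
g(1) = 2, g(2) = -5, g(2.75) = -24.03125, g(3.5) = -60.5, g(4) = -97, g(5) = -206.
Sum = Σ Δx_i · g(x_i).
Sum = -321.8984375.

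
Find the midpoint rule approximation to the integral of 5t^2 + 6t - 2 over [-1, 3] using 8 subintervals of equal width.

62.25

Δt = (3 − (-1))/8 = 0.5.
Midpoints: -0.75, -0.25, 0.25, 0.75, 1.25, 1.75, 2.25, 2.75.
f(-0.75) = -3.6875, f(-0.25) = -3.1875, f(0.25) = -0.1875, f(0.75) = 5.3125, f(1.25) = 13.3125, f(1.75) = 23.8125, f(2.25) = 36.8125, f(2.75) = 52.3125.
Sum = Δt · [f(-0.75) + f(-0.25) + f(0.25) + ...].
Sum = 62.25.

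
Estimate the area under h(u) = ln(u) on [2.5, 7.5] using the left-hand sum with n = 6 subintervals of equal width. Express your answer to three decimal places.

Δu = (7.5 − 2.5)/6 = 5/6.
Left endpoints: 2.5, 10/3, 25/6, 5, 35/6, 20/3.
h(2.5) ≈ 0.916, h(10/3) ≈ 1.204, h(25/6) ≈ 1.427, h(5) ≈ 1.609, h(35/6) ≈ 1.764, h(20/3) ≈ 1.897.
Sum = Δu · [h(2.5) + h(10/3) + h(25/6) + ...].
Sum ≈ 7.348.

7.348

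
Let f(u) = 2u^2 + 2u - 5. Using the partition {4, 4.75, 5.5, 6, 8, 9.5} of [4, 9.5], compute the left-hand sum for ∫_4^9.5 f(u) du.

Subinterval widths: 0.75, 0.75, 0.5, 2, 1.5.
Left endpoints: 4, 4.75, 5.5, 6, 8.
f(4) = 35, f(4.75) = 49.625, f(5.5) = 66.5, f(6) = 79, f(8) = 139.
Sum = Σ Δu_i · f(u_i).
Sum = 463.21875.

463.21875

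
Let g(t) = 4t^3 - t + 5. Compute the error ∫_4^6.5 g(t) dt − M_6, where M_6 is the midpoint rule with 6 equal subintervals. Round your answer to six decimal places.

2.278646

Exact integral: ∫_4^6.5 g(t) dt = 1528.4375.
M_6 ≈ 1526.15885417.
Error ≈ 1528.4375 − 1526.15885417 ≈ 2.278646.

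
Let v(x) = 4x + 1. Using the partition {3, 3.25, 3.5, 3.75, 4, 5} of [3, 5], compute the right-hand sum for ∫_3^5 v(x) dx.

36.5

Subinterval widths: 0.25, 0.25, 0.25, 0.25, 1.
Right endpoints: 3.25, 3.5, 3.75, 4, 5.
v(3.25) = 14, v(3.5) = 15, v(3.75) = 16, v(4) = 17, v(5) = 21.
Sum = Σ Δx_i · v(x_i).
Sum = 36.5.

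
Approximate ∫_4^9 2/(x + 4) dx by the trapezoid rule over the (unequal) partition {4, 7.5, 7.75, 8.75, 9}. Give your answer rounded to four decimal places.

Subinterval widths: 3.5, 0.25, 1, 0.25.
f(4) = 0.25, f(7.5) = 4/23, f(7.75) = 8/47, f(8.75) = 8/51, f(9) = 2/13.
On each subinterval the trapezoid contributes (Δx_i/2)·[f(x_{i-1}) + f(x_i)].
Sum ≈ 0.9872.

0.9872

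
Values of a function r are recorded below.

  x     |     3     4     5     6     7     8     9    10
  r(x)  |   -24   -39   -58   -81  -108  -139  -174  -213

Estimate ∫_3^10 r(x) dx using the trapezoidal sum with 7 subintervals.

-717.5

Δx = 1.
T_7 = (1/2)·[(-24) + 2·(-39) + 2·(-58) + 2·(-81) + 2·(-108) + 2·(-139) + 2·(-174) + (-213)] = -717.5.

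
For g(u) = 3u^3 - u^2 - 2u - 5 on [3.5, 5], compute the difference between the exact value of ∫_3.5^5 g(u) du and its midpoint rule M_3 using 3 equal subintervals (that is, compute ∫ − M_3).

Exact integral: ∫_3.5^5 g(u) du = 308.578125.
M_3 = 307.4140625.
Error = 308.578125 − 307.4140625 = 1.1640625.

1.1640625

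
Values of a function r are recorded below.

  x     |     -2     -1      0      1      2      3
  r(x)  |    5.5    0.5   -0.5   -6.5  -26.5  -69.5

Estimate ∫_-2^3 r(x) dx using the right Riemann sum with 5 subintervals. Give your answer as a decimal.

-102.5

Δx = 1.
Sum = 1·[0.5 + (-0.5) + (-6.5) + (-26.5) + (-69.5)] = -102.5.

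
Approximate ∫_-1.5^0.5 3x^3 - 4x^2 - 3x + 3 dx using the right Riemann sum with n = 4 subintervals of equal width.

Δx = (0.5 − (-1.5))/4 = 0.5.
Right endpoints: -1, -0.5, 0, 0.5.
f(-1) = -1, f(-0.5) = 3.125, f(0) = 3, f(0.5) = 0.875.
Sum = Δx · [f(-1) + f(-0.5) + f(0) + f(0.5)].
Sum = 3.

3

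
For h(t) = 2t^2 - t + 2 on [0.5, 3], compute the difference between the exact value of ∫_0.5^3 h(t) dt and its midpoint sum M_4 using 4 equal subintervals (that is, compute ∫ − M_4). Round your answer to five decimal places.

Exact integral: ∫_0.5^3 h(t) dt ≈ 18.5416667.
M_4 = 18.37890625.
Error ≈ 18.5416667 − 18.37890625 ≈ 0.16276.

0.16276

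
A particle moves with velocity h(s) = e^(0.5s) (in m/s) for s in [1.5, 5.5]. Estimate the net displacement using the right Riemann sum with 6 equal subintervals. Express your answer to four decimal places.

31.8098

Δs = (5.5 − 1.5)/6 = 2/3.
Right endpoints: 13/6, 17/6, 3.5, 25/6, 29/6, 5.5.
h(13/6) ≈ 2.9545, h(17/6) ≈ 4.1234, h(3.5) ≈ 5.7546, h(25/6) ≈ 8.0312, h(29/6) ≈ 11.2084, h(5.5) ≈ 15.6426.
Sum = Δs · [h(13/6) + h(17/6) + h(3.5) + ...].
Sum ≈ 31.8098.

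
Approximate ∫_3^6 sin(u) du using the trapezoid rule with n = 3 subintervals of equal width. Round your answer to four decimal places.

-1.7849

Δu = (6 − 3)/3 = 1.
f(3) ≈ 0.1411, f(4) ≈ -0.7568, f(5) ≈ -0.9589, f(6) ≈ -0.2794.
T_3 = (Δu/2)·[f(u_0) + 2f(u_1) + 2f(u_2) + f(u_3)].
Sum ≈ -1.7849.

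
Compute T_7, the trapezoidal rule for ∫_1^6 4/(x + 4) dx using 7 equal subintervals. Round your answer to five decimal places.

Δx = (6 − 1)/7 = 5/7.
f(1) = 0.8, f(12/7) = 0.7, f(17/7) = 28/45, f(22/7) = 0.56, f(27/7) = 28/55, f(32/7) = 7/15, f(37/7) = 28/65, f(6) = 0.4.
T_7 = (Δx/2)·[f(x_0) + 2f(x_1) + ... + 2f(x_{6}) + f(x_7)].
Sum ≈ 2.77768.

2.77768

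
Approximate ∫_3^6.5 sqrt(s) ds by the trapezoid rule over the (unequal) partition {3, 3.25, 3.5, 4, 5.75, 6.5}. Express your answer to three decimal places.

7.572

Subinterval widths: 0.25, 0.25, 0.5, 1.75, 0.75.
f(3) ≈ 1.732, f(3.25) ≈ 1.803, f(3.5) ≈ 1.871, f(4) ≈ 2.000, f(5.75) ≈ 2.398, f(6.5) ≈ 2.550.
On each subinterval the trapezoid contributes (Δs_i/2)·[f(s_{i-1}) + f(s_i)].
Sum ≈ 7.572.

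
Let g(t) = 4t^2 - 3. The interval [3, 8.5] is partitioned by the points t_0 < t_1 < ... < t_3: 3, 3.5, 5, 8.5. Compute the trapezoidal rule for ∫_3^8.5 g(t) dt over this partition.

797.25

Subinterval widths: 0.5, 1.5, 3.5.
g(3) = 33, g(3.5) = 46, g(5) = 97, g(8.5) = 286.
On each subinterval the trapezoid contributes (Δt_i/2)·[g(t_{i-1}) + g(t_i)].
Sum = 797.25.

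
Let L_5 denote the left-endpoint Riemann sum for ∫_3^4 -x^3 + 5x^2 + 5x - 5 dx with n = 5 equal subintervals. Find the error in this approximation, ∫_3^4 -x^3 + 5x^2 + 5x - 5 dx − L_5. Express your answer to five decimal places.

0.33667

Exact integral: ∫_3^4 f(x) dx ≈ 30.4166667.
L_5 = 30.08.
Error ≈ 30.4166667 − 30.08 ≈ 0.33667.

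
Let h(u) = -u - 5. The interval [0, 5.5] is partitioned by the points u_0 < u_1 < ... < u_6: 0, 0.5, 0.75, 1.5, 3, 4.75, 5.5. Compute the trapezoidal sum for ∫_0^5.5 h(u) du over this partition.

Subinterval widths: 0.5, 0.25, 0.75, 1.5, 1.75, 0.75.
h(0) = -5, h(0.5) = -5.5, h(0.75) = -5.75, h(1.5) = -6.5, h(3) = -8, h(4.75) = -9.75, h(5.5) = -10.5.
On each subinterval the trapezoid contributes (Δu_i/2)·[h(u_{i-1}) + h(u_i)].
Sum = -42.625.

-42.625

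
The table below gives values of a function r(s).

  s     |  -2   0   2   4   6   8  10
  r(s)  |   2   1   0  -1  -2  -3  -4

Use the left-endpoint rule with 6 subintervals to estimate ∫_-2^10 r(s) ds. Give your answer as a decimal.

Δs = 2.
Sum = 2·[2 + 1 + 0 + (-1) + (-2) + (-3)] = -6.

-6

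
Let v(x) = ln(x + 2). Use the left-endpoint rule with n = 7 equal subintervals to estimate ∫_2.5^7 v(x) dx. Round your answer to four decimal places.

Δx = (7 − 2.5)/7 = 9/14.
Left endpoints: 2.5, 22/7, 53/14, 31/7, 71/14, 40/7, 89/14.
v(2.5) ≈ 1.5041, v(22/7) ≈ 1.6376, v(53/14) ≈ 1.7554, v(31/7) ≈ 1.8608, v(71/14) ≈ 1.9561, v(40/7) ≈ 2.0431, v(89/14) ≈ 2.1231.
Sum = Δx · [v(2.5) + v(22/7) + v(53/14) + ...].
Sum ≈ 8.2801.

8.2801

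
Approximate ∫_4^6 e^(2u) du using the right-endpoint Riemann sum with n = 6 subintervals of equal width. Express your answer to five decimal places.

109452.97617

Δu = (6 − 4)/6 = 1/3.
Right endpoints: 13/3, 14/3, 5, 16/3, 17/3, 6.
f(13/3) ≈ 5806.11335, f(14/3) ≈ 11308.76461, f(5) ≈ 22026.46579, f(16/3) ≈ 42901.69723, f(17/3) ≈ 83561.09612, f(6) ≈ 162754.79142.
Sum = Δu · [f(13/3) + f(14/3) + f(5) + ...].
Sum ≈ 109452.97617.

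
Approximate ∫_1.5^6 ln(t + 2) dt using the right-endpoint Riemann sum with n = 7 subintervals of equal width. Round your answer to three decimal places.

8.011

Δt = (6 − 1.5)/7 = 9/14.
Right endpoints: 15/7, 39/14, 24/7, 57/14, 33/7, 75/14, 6.
f(15/7) ≈ 1.421, f(39/14) ≈ 1.566, f(24/7) ≈ 1.692, f(57/14) ≈ 1.804, f(33/7) ≈ 1.904, f(75/14) ≈ 1.996, f(6) ≈ 2.079.
Sum = Δt · [f(15/7) + f(39/14) + f(24/7) + ...].
Sum ≈ 8.011.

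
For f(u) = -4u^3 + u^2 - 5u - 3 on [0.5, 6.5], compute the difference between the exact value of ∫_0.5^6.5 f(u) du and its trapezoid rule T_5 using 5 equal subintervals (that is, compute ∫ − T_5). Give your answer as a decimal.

59.04

Exact integral: ∫_0.5^6.5 f(u) du = -1816.5.
T_5 = -1875.54.
Error = -1816.5 − (-1875.54) = 59.04.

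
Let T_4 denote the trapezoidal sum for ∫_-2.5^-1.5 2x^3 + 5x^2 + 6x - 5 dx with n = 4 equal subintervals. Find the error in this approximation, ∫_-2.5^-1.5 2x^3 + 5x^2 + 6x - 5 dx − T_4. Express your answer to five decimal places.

Exact integral: ∫_-2.5^-1.5 f(x) dx ≈ -13.5833333.
T_4 = -13.65625.
Error ≈ -13.5833333 − (-13.65625) ≈ 0.07292.

0.07292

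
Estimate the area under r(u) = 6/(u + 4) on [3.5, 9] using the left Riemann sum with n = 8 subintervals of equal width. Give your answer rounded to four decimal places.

Δu = (9 − 3.5)/8 = 0.6875.
Left endpoints: 3.5, 4.1875, 4.875, 5.5625, 6.25, 6.9375, 7.625, 8.3125.
r(3.5) = 0.8, r(4.1875) = 96/131, r(4.875) = 48/71, r(5.5625) = 32/51, r(6.25) = 24/41, r(6.9375) = 96/175, r(7.625) = 16/31, r(8.3125) = 96/197.
Sum = Δu · [r(3.5) + r(4.1875) + r(4.875) + ...].
Sum ≈ 3.4194.

3.4194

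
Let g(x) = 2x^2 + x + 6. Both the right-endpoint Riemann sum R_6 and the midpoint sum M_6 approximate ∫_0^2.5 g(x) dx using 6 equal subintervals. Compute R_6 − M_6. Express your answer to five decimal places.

3.34201

R_6 ≈ 31.8113426.
M_6 ≈ 28.4693287.
R_6 − M_6 ≈ 3.34201.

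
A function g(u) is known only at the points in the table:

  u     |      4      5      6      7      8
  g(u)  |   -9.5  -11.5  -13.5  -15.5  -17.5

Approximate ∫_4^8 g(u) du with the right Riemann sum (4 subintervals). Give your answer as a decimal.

Δu = 1.
Sum = 1·[(-11.5) + (-13.5) + (-15.5) + (-17.5)] = -58.

-58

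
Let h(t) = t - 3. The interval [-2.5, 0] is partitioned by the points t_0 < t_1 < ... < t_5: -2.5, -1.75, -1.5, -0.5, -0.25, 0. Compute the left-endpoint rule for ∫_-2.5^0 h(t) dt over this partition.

Subinterval widths: 0.75, 0.25, 1, 0.25, 0.25.
Left endpoints: -2.5, -1.75, -1.5, -0.5, -0.25.
h(-2.5) = -5.5, h(-1.75) = -4.75, h(-1.5) = -4.5, h(-0.5) = -3.5, h(-0.25) = -3.25.
Sum = Σ Δt_i · h(t_i).
Sum = -11.5.

-11.5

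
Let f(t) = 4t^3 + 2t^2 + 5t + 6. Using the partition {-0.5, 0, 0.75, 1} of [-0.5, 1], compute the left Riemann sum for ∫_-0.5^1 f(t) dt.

Subinterval widths: 0.5, 0.75, 0.25.
Left endpoints: -0.5, 0, 0.75.
f(-0.5) = 3.5, f(0) = 6, f(0.75) = 12.5625.
Sum = Σ Δt_i · f(t_i).
Sum = 9.390625.

9.390625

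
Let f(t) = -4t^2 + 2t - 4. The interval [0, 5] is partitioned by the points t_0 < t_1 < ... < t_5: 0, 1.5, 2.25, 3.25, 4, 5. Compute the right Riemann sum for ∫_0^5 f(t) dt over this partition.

-208.5625

Subinterval widths: 1.5, 0.75, 1, 0.75, 1.
Right endpoints: 1.5, 2.25, 3.25, 4, 5.
f(1.5) = -10, f(2.25) = -19.75, f(3.25) = -39.75, f(4) = -60, f(5) = -94.
Sum = Σ Δt_i · f(t_i).
Sum = -208.5625.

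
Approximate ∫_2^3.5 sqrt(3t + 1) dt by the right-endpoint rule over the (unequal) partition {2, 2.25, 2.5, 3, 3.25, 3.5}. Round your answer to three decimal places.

Subinterval widths: 0.25, 0.25, 0.5, 0.25, 0.25.
Right endpoints: 2.25, 2.5, 3, 3.25, 3.5.
f(2.25) ≈ 2.784, f(2.5) ≈ 2.915, f(3) ≈ 3.162, f(3.25) ≈ 3.279, f(3.5) ≈ 3.391.
Sum = Σ Δt_i · f(t_i).
Sum ≈ 4.673.

4.673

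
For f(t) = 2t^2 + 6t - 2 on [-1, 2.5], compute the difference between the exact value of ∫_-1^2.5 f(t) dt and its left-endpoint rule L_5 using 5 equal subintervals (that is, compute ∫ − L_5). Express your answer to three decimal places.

10.453

Exact integral: ∫_-1^2.5 f(t) dt ≈ 19.83333.
L_5 = 9.38.
Error ≈ 19.83333 − 9.38 ≈ 10.453.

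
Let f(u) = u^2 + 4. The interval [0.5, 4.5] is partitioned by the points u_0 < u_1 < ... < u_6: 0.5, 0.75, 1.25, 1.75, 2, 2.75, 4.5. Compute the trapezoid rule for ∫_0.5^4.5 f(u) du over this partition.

47.34375

Subinterval widths: 0.25, 0.5, 0.5, 0.25, 0.75, 1.75.
f(0.5) = 4.25, f(0.75) = 4.5625, f(1.25) = 5.5625, f(1.75) = 7.0625, f(2) = 8, f(2.75) = 11.5625, f(4.5) = 24.25.
On each subinterval the trapezoid contributes (Δu_i/2)·[f(u_{i-1}) + f(u_i)].
Sum = 47.34375.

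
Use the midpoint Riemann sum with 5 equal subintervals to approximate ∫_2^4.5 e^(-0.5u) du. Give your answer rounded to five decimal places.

Δu = (4.5 − 2)/5 = 0.5.
Midpoints: 2.25, 2.75, 3.25, 3.75, 4.25.
f(2.25) ≈ 0.32465, f(2.75) ≈ 0.25284, f(3.25) ≈ 0.19691, f(3.75) ≈ 0.15335, f(4.25) ≈ 0.11943.
Sum = Δu · [f(2.25) + f(2.75) + f(3.25) + f(3.75) + f(4.25)].
Sum ≈ 0.52360.

0.52360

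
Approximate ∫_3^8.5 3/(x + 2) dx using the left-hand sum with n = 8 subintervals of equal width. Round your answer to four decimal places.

Δx = (8.5 − 3)/8 = 0.6875.
Left endpoints: 3, 3.6875, 4.375, 5.0625, 5.75, 6.4375, 7.125, 7.8125.
f(3) = 0.6, f(3.6875) = 48/91, f(4.375) = 8/17, f(5.0625) = 48/113, f(5.75) = 12/31, f(6.4375) = 16/45, f(7.125) = 24/73, f(7.8125) = 48/157.
Sum = Δx · [f(3) + f(3.6875) + f(4.375) + ...].
Sum ≈ 2.3375.

2.3375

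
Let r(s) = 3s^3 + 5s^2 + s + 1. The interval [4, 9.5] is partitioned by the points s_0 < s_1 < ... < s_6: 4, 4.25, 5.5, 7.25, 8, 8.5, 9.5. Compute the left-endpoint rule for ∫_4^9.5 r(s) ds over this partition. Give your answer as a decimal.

Subinterval widths: 0.25, 1.25, 1.75, 0.75, 0.5, 1.
Left endpoints: 4, 4.25, 5.5, 7.25, 8, 8.5.
r(4) = 277, r(4.25) = 325.859375, r(5.5) = 656.875, r(7.25) = 1414.296875, r(8) = 1865, r(8.5) = 2213.125.
Sum = Σ Δs_i · r(s_i).
Sum = 5832.453125.

5832.453125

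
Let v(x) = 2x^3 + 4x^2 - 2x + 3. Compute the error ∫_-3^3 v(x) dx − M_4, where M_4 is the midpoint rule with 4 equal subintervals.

4.5

Exact integral: ∫_-3^3 v(x) dx = 90.
M_4 = 85.5.
Error = 90 − 85.5 = 4.5.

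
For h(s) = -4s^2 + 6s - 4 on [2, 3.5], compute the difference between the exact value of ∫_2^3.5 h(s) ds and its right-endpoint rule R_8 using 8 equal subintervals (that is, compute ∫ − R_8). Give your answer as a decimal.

Exact integral: ∫_2^3.5 h(s) ds = -27.75.
R_8 = -30.03515625.
Error = -27.75 − (-30.03515625) = 2.28515625.

2.28515625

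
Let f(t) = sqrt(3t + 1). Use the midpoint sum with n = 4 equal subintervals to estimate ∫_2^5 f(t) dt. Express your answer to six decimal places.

Δt = (5 − 2)/4 = 0.75.
Midpoints: 2.375, 3.125, 3.875, 4.625.
f(2.375) ≈ 2.850439, f(3.125) ≈ 3.221025, f(3.875) ≈ 3.553168, f(4.625) ≈ 3.856812.
Sum = Δt · [f(2.375) + f(3.125) + f(3.875) + f(4.625)].
Sum ≈ 10.111082.

10.111082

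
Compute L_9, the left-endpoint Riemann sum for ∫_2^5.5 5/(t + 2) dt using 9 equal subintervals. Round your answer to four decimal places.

3.2593

Δt = (5.5 − 2)/9 = 7/18.
Left endpoints: 2, 43/18, 25/9, 19/6, 32/9, 71/18, 13/3, 85/18, 46/9.
f(2) = 1.25, f(43/18) = 90/79, f(25/9) = 45/43, f(19/6) = 30/31, f(32/9) = 0.9, f(71/18) = 90/107, f(13/3) = 15/19, f(85/18) = 90/121, f(46/9) = 0.703125.
Sum = Δt · [f(2) + f(43/18) + f(25/9) + ...].
Sum ≈ 3.2593.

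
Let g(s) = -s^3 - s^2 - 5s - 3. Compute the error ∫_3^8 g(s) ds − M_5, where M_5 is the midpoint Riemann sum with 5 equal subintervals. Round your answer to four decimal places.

-7.2917

Exact integral: ∫_3^8 g(s) ds ≈ -1317.916667.
M_5 = -1310.625.
Error ≈ -1317.916667 − (-1310.625) ≈ -7.2917.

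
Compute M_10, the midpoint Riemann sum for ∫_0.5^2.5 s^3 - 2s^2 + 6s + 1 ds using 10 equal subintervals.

19.4

Δs = (2.5 − 0.5)/10 = 0.2.
Midpoints: 0.6, 0.8, 1, 1.2, 1.4, 1.6, 1.8, 2, 2.2, 2.4.
f(0.6) = 4.096, f(0.8) = 5.032, f(1) = 6, f(1.2) = 7.048, f(1.4) = 8.224, f(1.6) = 9.576, f(1.8) = 11.152, f(2) = 13, f(2.2) = 15.168, f(2.4) = 17.704.
Sum = Δs · [f(0.6) + f(0.8) + f(1) + ...].
Sum = 19.4.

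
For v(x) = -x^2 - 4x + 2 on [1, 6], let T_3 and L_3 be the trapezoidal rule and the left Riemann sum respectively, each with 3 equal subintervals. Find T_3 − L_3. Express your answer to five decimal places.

-45.83333

T_3 ≈ -133.9814815.
L_3 ≈ -88.1481481.
T_3 − L_3 ≈ -45.83333.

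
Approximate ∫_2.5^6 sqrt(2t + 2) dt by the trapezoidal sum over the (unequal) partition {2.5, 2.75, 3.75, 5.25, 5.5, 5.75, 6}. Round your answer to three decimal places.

11.276

Subinterval widths: 0.25, 1, 1.5, 0.25, 0.25, 0.25.
f(2.5) ≈ 2.646, f(2.75) ≈ 2.739, f(3.75) ≈ 3.082, f(5.25) ≈ 3.536, f(5.5) ≈ 3.606, f(5.75) ≈ 3.674, f(6) ≈ 3.742.
On each subinterval the trapezoid contributes (Δt_i/2)·[f(t_{i-1}) + f(t_i)].
Sum ≈ 11.276.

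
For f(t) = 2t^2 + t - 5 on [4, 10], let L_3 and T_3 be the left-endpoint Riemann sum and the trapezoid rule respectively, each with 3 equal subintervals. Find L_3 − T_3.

-174

L_3 = 470.
T_3 = 644.
L_3 − T_3 = -174.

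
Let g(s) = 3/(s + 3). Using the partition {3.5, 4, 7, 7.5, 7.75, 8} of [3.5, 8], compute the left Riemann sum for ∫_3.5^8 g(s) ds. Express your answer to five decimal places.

1.80768

Subinterval widths: 0.5, 3, 0.5, 0.25, 0.25.
Left endpoints: 3.5, 4, 7, 7.5, 7.75.
g(3.5) = 6/13, g(4) = 3/7, g(7) = 0.3, g(7.5) = 2/7, g(7.75) = 12/43.
Sum = Σ Δs_i · g(s_i).
Sum ≈ 1.80768.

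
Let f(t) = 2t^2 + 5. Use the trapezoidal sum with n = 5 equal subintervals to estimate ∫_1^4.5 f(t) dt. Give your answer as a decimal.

78.155

Δt = (4.5 − 1)/5 = 0.7.
f(1) = 7, f(1.7) = 10.78, f(2.4) = 16.52, f(3.1) = 24.22, f(3.8) = 33.88, f(4.5) = 45.5.
T_5 = (Δt/2)·[f(t_0) + 2f(t_1) + ... + 2f(t_{4}) + f(t_5)].
Sum = 78.155.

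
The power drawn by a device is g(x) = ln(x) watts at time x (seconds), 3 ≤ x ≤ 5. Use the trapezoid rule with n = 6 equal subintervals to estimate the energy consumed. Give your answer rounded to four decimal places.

Δx = (5 − 3)/6 = 1/3.
g(3) ≈ 1.0986, g(10/3) ≈ 1.2040, g(11/3) ≈ 1.2993, g(4) ≈ 1.3863, g(13/3) ≈ 1.4663, g(14/3) ≈ 1.5404, g(5) ≈ 1.6094.
T_6 = (Δx/2)·[g(x_0) + 2g(x_1) + ... + 2g(x_{5}) + g(x_6)].
Sum ≈ 2.7501.

2.7501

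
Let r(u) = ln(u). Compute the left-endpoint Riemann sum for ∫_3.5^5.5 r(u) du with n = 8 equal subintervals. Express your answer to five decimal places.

Δu = (5.5 − 3.5)/8 = 0.25.
Left endpoints: 3.5, 3.75, 4, 4.25, 4.5, 4.75, 5, 5.25.
r(3.5) ≈ 1.25276, r(3.75) ≈ 1.32176, r(4) ≈ 1.38629, r(4.25) ≈ 1.44692, r(4.5) ≈ 1.50408, r(4.75) ≈ 1.55814, r(5) ≈ 1.60944, r(5.25) ≈ 1.65823.
Sum = Δu · [r(3.5) + r(3.75) + r(4) + ...].
Sum ≈ 2.93441.

2.93441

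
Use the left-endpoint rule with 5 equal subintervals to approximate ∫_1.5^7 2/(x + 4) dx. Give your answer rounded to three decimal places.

1.491

Δx = (7 − 1.5)/5 = 1.1.
Left endpoints: 1.5, 2.6, 3.7, 4.8, 5.9.
f(1.5) = 4/11, f(2.6) = 10/33, f(3.7) = 20/77, f(4.8) = 5/22, f(5.9) = 20/99.
Sum = Δx · [f(1.5) + f(2.6) + f(3.7) + f(4.8) + f(5.9)].
Sum ≈ 1.491.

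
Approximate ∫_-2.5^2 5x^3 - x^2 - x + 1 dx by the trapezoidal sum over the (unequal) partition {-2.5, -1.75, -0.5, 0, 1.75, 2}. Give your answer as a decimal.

-28.40625

Subinterval widths: 0.75, 1.25, 0.5, 1.75, 0.25.
f(-2.5) = -80.875, f(-1.75) = -27.109375, f(-0.5) = 0.625, f(0) = 1, f(1.75) = 22.984375, f(2) = 35.
On each subinterval the trapezoid contributes (Δx_i/2)·[f(x_{i-1}) + f(x_i)].
Sum = -28.40625.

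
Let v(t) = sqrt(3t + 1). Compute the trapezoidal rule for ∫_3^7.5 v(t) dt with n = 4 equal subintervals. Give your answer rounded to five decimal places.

Δt = (7.5 − 3)/4 = 1.125.
v(3) ≈ 3.16228, v(4.125) ≈ 3.65718, v(5.25) ≈ 4.09268, v(6.375) ≈ 4.48609, v(7.5) ≈ 4.84768.
T_4 = (Δt/2)·[v(t_0) + 2v(t_1) + 2v(t_2) + 2v(t_3) + v(t_4)].
Sum ≈ 18.27105.

18.27105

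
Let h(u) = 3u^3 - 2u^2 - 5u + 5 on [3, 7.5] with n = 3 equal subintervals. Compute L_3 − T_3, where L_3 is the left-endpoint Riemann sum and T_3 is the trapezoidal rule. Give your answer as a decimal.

L_3 = 1229.0625.
T_3 = 2029.78125.
L_3 − T_3 = -800.71875.

-800.71875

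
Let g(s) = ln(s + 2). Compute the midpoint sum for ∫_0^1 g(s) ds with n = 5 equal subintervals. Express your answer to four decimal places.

Δs = (1 − 0)/5 = 0.2.
Midpoints: 0.1, 0.3, 0.5, 0.7, 0.9.
g(0.1) ≈ 0.7419, g(0.3) ≈ 0.8329, g(0.5) ≈ 0.9163, g(0.7) ≈ 0.9933, g(0.9) ≈ 1.0647.
Sum = Δs · [g(0.1) + g(0.3) + g(0.5) + g(0.7) + g(0.9)].
Sum ≈ 0.9098.

0.9098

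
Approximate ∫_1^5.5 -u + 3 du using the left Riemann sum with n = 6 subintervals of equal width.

Δu = (5.5 − 1)/6 = 0.75.
Left endpoints: 1, 1.75, 2.5, 3.25, 4, 4.75.
f(1) = 2, f(1.75) = 1.25, f(2.5) = 0.5, f(3.25) = -0.25, f(4) = -1, f(4.75) = -1.75.
Sum = Δu · [f(1) + f(1.75) + f(2.5) + ...].
Sum = 0.5625.

0.5625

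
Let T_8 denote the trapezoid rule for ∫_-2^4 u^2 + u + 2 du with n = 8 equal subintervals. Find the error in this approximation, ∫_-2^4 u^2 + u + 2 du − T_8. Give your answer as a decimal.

Exact integral: ∫_-2^4 f(u) du = 42.
T_8 = 42.5625.
Error = 42 − 42.5625 = -0.5625.

-0.5625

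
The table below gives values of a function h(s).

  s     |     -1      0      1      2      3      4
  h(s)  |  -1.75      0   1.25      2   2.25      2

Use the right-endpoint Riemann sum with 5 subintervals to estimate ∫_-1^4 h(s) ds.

7.5

Δs = 1.
Sum = 1·[0 + 1.25 + 2 + 2.25 + 2] = 7.5.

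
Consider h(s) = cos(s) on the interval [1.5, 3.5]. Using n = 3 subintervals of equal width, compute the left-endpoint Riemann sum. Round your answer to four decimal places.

-0.9622

Δs = (3.5 − 1.5)/3 = 2/3.
Left endpoints: 1.5, 13/6, 17/6.
h(1.5) ≈ 0.0707, h(13/6) ≈ -0.5612, h(17/6) ≈ -0.9529.
Sum = Δs · [h(1.5) + h(13/6) + h(17/6)].
Sum ≈ -0.9622.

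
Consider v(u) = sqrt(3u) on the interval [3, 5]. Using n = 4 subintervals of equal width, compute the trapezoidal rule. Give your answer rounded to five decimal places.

Δu = (5 − 3)/4 = 0.5.
v(3) ≈ 3.00000, v(3.5) ≈ 3.24037, v(4) ≈ 3.46410, v(4.5) ≈ 3.67423, v(5) ≈ 3.87298.
T_4 = (Δu/2)·[v(u_0) + 2v(u_1) + 2v(u_2) + 2v(u_3) + v(u_4)].
Sum ≈ 6.90760.

6.90760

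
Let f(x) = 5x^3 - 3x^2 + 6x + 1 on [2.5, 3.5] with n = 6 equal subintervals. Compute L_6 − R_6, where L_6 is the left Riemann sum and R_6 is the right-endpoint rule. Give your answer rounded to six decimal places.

-20.708333

L_6 ≈ 120.34027778.
R_6 ≈ 141.04861111.
L_6 − R_6 ≈ -20.708333.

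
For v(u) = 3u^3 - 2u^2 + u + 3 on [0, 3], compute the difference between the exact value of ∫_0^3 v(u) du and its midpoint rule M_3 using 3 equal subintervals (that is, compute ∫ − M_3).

2.875

Exact integral: ∫_0^3 v(u) du = 56.25.
M_3 = 53.375.
Error = 56.25 − 53.375 = 2.875.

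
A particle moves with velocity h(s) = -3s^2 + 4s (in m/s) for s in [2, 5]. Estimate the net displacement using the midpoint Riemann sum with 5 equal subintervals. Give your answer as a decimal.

-74.73

Δs = (5 − 2)/5 = 0.6.
Midpoints: 2.3, 2.9, 3.5, 4.1, 4.7.
h(2.3) = -6.67, h(2.9) = -13.63, h(3.5) = -22.75, h(4.1) = -34.03, h(4.7) = -47.47.
Sum = Δs · [h(2.3) + h(2.9) + h(3.5) + h(4.1) + h(4.7)].
Sum = -74.73.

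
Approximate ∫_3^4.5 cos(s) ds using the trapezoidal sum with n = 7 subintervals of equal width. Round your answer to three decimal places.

-1.114

Δs = (4.5 − 3)/7 = 3/14.
f(3) ≈ -0.990, f(45/14) ≈ -0.997, f(24/7) ≈ -0.959, f(51/14) ≈ -0.877, f(27/7) ≈ -0.755, f(57/14) ≈ -0.598, f(30/7) ≈ -0.414, f(4.5) ≈ -0.211.
T_7 = (Δs/2)·[f(s_0) + 2f(s_1) + ... + 2f(s_{6}) + f(s_7)].
Sum ≈ -1.114.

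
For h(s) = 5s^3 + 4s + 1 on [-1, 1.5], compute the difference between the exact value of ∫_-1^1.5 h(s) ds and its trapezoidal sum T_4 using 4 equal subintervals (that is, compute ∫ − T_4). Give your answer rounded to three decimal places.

-0.610

Exact integral: ∫_-1^1.5 h(s) ds = 10.078125.
T_4 ≈ 10.68848.
Error ≈ 10.078125 − 10.68848 ≈ -0.610.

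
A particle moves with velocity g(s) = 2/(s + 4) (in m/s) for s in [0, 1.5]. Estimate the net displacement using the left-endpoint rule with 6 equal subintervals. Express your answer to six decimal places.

0.654259

Δs = (1.5 − 0)/6 = 0.25.
Left endpoints: 0, 0.25, 0.5, 0.75, 1, 1.25.
g(0) = 0.5, g(0.25) = 8/17, g(0.5) = 4/9, g(0.75) = 8/19, g(1) = 0.4, g(1.25) = 8/21.
Sum = Δs · [g(0) + g(0.25) + g(0.5) + ...].
Sum ≈ 0.654259.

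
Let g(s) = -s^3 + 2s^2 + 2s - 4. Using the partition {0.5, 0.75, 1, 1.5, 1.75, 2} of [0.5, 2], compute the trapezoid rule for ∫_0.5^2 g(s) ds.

-1.0390625

Subinterval widths: 0.25, 0.25, 0.5, 0.25, 0.25.
g(0.5) = -2.625, g(0.75) = -1.796875, g(1) = -1, g(1.5) = 0.125, g(1.75) = 0.265625, g(2) = 0.
On each subinterval the trapezoid contributes (Δs_i/2)·[g(s_{i-1}) + g(s_i)].
Sum = -1.0390625.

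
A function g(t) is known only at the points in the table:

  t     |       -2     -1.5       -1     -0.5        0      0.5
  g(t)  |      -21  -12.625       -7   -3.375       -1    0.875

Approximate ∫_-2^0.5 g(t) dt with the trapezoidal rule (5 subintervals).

Δt = 0.5.
T_5 = (0.5/2)·[(-21) + 2·(-12.625) + 2·(-7) + 2·(-3.375) + 2·(-1) + 0.875] = -17.03125.

-17.03125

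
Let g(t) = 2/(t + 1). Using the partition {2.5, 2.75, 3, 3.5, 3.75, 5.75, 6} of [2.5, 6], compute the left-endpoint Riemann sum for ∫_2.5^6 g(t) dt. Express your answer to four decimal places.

Subinterval widths: 0.25, 0.25, 0.5, 0.25, 2, 0.25.
Left endpoints: 2.5, 2.75, 3, 3.5, 3.75, 5.75.
g(2.5) = 4/7, g(2.75) = 8/15, g(3) = 0.5, g(3.5) = 4/9, g(3.75) = 8/19, g(5.75) = 8/27.
Sum = Σ Δt_i · g(t_i).
Sum ≈ 1.5535.

1.5535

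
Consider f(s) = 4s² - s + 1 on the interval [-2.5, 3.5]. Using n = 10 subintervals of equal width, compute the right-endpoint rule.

87.84

Δs = (3.5 − (-2.5))/10 = 0.6.
Right endpoints: -1.9, -1.3, -0.7, -0.1, 0.5, 1.1, 1.7, 2.3, 2.9, 3.5.
f(-1.9) = 17.34, f(-1.3) = 9.06, f(-0.7) = 3.66, f(-0.1) = 1.14, f(0.5) = 1.5, f(1.1) = 4.74, f(1.7) = 10.86, f(2.3) = 19.86, f(2.9) = 31.74, f(3.5) = 46.5.
Sum = Δs · [f(-1.9) + f(-1.3) + f(-0.7) + ...].
Sum = 87.84.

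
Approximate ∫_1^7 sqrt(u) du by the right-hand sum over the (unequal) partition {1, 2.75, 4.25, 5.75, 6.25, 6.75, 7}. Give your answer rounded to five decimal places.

12.80173

Subinterval widths: 1.75, 1.5, 1.5, 0.5, 0.5, 0.25.
Right endpoints: 2.75, 4.25, 5.75, 6.25, 6.75, 7.
f(2.75) ≈ 1.65831, f(4.25) ≈ 2.06155, f(5.75) ≈ 2.39792, f(6.25) ≈ 2.50000, f(6.75) ≈ 2.59808, f(7) ≈ 2.64575.
Sum = Σ Δu_i · f(u_i).
Sum ≈ 12.80173.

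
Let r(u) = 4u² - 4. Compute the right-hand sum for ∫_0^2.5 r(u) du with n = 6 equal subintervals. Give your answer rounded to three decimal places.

16.331

Δu = (2.5 − 0)/6 = 5/12.
Right endpoints: 5/12, 5/6, 1.25, 5/3, 25/12, 2.5.
r(5/12) = -119/36, r(5/6) = -11/9, r(1.25) = 2.25, r(5/3) = 64/9, r(25/12) = 481/36, r(2.5) = 21.
Sum = Δu · [r(5/12) + r(5/6) + r(1.25) + ...].
Sum ≈ 16.331.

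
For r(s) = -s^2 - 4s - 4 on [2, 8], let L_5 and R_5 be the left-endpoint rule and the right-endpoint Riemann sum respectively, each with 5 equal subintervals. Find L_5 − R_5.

100.8

L_5 = -263.04.
R_5 = -363.84.
L_5 − R_5 = 100.8.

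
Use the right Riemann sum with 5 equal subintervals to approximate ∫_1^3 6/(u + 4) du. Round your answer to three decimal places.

Δu = (3 − 1)/5 = 0.4.
Right endpoints: 1.4, 1.8, 2.2, 2.6, 3.
f(1.4) = 10/9, f(1.8) = 30/29, f(2.2) = 30/31, f(2.6) = 10/11, f(3) = 6/7.
Sum = Δu · [f(1.4) + f(1.8) + f(2.2) + f(2.6) + f(3)].
Sum ≈ 1.952.

1.952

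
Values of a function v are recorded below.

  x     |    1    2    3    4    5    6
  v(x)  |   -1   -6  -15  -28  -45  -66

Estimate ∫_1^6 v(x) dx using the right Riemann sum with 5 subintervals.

-160

Δx = 1.
Sum = 1·[(-6) + (-15) + (-28) + (-45) + (-66)] = -160.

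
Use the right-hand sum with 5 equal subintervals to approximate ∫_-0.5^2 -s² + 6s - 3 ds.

Δs = (2 − (-0.5))/5 = 0.5.
Right endpoints: 0, 0.5, 1, 1.5, 2.
f(0) = -3, f(0.5) = -0.25, f(1) = 2, f(1.5) = 3.75, f(2) = 5.
Sum = Δs · [f(0) + f(0.5) + f(1) + f(1.5) + f(2)].
Sum = 3.75.

3.75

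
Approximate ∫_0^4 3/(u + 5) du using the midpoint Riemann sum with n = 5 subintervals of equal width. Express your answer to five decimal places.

1.76116

Δu = (4 − 0)/5 = 0.8.
Midpoints: 0.4, 1.2, 2, 2.8, 3.6.
f(0.4) = 5/9, f(1.2) = 15/31, f(2) = 3/7, f(2.8) = 5/13, f(3.6) = 15/43.
Sum = Δu · [f(0.4) + f(1.2) + f(2) + f(2.8) + f(3.6)].
Sum ≈ 1.76116.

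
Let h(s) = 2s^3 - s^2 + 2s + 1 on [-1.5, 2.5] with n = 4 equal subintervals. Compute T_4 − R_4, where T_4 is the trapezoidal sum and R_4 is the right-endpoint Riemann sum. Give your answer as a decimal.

-21

T_4 = 20.
R_4 = 41.
T_4 − R_4 = -21.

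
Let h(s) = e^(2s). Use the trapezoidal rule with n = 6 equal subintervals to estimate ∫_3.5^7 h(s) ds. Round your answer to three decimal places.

667397.539

Δs = (7 − 3.5)/6 = 7/12.
h(3.5) ≈ 1096.633, h(49/12) ≈ 3521.586, h(14/3) ≈ 11308.765, h(5.25) ≈ 36315.503, h(35/6) ≈ 116618.904, h(77/12) ≈ 374494.851, h(7) ≈ 1202604.284.
T_6 = (Δs/2)·[h(s_0) + 2h(s_1) + ... + 2h(s_{5}) + h(s_6)].
Sum ≈ 667397.539.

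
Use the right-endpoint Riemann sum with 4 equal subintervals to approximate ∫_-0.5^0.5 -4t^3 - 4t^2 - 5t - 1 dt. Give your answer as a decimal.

-2.125

Δt = (0.5 − (-0.5))/4 = 0.25.
Right endpoints: -0.25, 0, 0.25, 0.5.
f(-0.25) = 0.0625, f(0) = -1, f(0.25) = -2.5625, f(0.5) = -5.
Sum = Δt · [f(-0.25) + f(0) + f(0.25) + f(0.5)].
Sum = -2.125.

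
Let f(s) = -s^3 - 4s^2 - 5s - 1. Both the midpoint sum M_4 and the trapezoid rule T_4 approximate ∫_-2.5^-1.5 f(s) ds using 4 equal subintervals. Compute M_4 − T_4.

M_4 = 1.15625.
T_4 = 1.1875.
M_4 − T_4 = -0.03125.

-0.03125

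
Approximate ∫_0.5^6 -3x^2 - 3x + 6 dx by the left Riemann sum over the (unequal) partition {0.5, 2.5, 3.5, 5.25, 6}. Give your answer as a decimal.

-154.265625

Subinterval widths: 2, 1, 1.75, 0.75.
Left endpoints: 0.5, 2.5, 3.5, 5.25.
f(0.5) = 3.75, f(2.5) = -20.25, f(3.5) = -41.25, f(5.25) = -92.4375.
Sum = Σ Δx_i · f(x_i).
Sum = -154.265625.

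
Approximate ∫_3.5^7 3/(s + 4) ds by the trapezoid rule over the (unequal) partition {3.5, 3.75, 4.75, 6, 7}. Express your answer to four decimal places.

Subinterval widths: 0.25, 1, 1.25, 1.
f(3.5) = 0.4, f(3.75) = 12/31, f(4.75) = 12/35, f(6) = 0.3, f(7) = 3/11.
On each subinterval the trapezoid contributes (Δs_i/2)·[f(s_{i-1}) + f(s_i)].
Sum ≈ 1.1515.

1.1515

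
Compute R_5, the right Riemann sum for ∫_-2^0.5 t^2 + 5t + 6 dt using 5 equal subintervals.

Δt = (0.5 − (-2))/5 = 0.5.
Right endpoints: -1.5, -1, -0.5, 0, 0.5.
f(-1.5) = 0.75, f(-1) = 2, f(-0.5) = 3.75, f(0) = 6, f(0.5) = 8.75.
Sum = Δt · [f(-1.5) + f(-1) + f(-0.5) + f(0) + f(0.5)].
Sum = 10.625.

10.625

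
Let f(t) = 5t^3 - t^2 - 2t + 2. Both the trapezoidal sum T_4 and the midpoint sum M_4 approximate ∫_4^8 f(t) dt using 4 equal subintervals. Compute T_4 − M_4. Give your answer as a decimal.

T_4 = 4670.
M_4 = 4581.
T_4 − M_4 = 89.

89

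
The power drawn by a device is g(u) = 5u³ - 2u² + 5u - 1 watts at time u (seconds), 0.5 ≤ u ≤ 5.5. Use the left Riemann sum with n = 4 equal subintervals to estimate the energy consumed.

661.25

Δu = (5.5 − 0.5)/4 = 1.25.
Left endpoints: 0.5, 1.75, 3, 4.25.
g(0.5) = 1.625, g(1.75) = 28.421875, g(3) = 131, g(4.25) = 367.953125.
Sum = Δu · [g(0.5) + g(1.75) + g(3) + g(4.25)].
Sum = 661.25.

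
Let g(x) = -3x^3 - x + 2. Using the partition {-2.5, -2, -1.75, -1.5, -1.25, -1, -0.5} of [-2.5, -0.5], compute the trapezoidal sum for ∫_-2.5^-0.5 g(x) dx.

Subinterval widths: 0.5, 0.25, 0.25, 0.25, 0.25, 0.5.
g(-2.5) = 51.375, g(-2) = 28, g(-1.75) = 19.828125, g(-1.5) = 13.625, g(-1.25) = 9.109375, g(-1) = 6, g(-0.5) = 2.875.
On each subinterval the trapezoid contributes (Δx_i/2)·[g(x_{i-1}) + g(x_i)].
Sum = 36.953125.

36.953125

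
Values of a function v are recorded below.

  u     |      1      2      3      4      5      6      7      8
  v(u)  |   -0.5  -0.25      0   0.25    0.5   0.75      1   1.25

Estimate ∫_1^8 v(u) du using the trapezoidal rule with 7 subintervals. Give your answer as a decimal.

Δu = 1.
T_7 = (1/2)·[(-0.5) + 2·(-0.25) + 2·0 + 2·0.25 + 2·0.5 + 2·0.75 + 2·1 + 1.25] = 2.625.

2.625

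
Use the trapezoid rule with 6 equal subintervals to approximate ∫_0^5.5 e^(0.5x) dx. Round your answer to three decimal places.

Δx = (5.5 − 0)/6 = 11/12.
f(0) ≈ 1.000, f(11/12) ≈ 1.581, f(11/6) ≈ 2.501, f(2.75) ≈ 3.955, f(11/3) ≈ 6.255, f(55/12) ≈ 9.891, f(5.5) ≈ 15.643.
T_6 = (Δx/2)·[f(x_0) + 2f(x_1) + ... + 2f(x_{5}) + f(x_6)].
Sum ≈ 29.796.

29.796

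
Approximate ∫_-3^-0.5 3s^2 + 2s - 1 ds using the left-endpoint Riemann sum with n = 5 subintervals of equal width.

21.25

Δs = (-0.5 − (-3))/5 = 0.5.
Left endpoints: -3, -2.5, -2, -1.5, -1.
f(-3) = 20, f(-2.5) = 12.75, f(-2) = 7, f(-1.5) = 2.75, f(-1) = 0.
Sum = Δs · [f(-3) + f(-2.5) + f(-2) + f(-1.5) + f(-1)].
Sum = 21.25.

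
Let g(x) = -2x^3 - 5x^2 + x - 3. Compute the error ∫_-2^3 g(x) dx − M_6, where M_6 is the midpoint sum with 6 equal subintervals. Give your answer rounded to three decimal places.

-2.315

Exact integral: ∫_-2^3 g(x) dx ≈ -103.33333.
M_6 ≈ -101.01852.
Error ≈ -103.33333 − (-101.01852) ≈ -2.315.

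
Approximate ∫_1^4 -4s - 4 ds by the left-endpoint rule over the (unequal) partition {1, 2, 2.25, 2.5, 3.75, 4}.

Subinterval widths: 1, 0.25, 0.25, 1.25, 0.25.
Left endpoints: 1, 2, 2.25, 2.5, 3.75.
f(1) = -8, f(2) = -12, f(2.25) = -13, f(2.5) = -14, f(3.75) = -19.
Sum = Σ Δs_i · f(s_i).
Sum = -36.5.

-36.5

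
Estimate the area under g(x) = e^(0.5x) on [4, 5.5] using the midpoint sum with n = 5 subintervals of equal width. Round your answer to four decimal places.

Δx = (5.5 − 4)/5 = 0.3.
Midpoints: 4.15, 4.45, 4.75, 5.05, 5.35.
g(4.15) ≈ 7.9645, g(4.45) ≈ 9.2535, g(4.75) ≈ 10.7510, g(5.05) ≈ 12.4909, g(5.35) ≈ 14.5123.
Sum = Δx · [g(4.15) + g(4.45) + g(4.75) + g(5.05) + g(5.35)].
Sum ≈ 16.4917.

16.4917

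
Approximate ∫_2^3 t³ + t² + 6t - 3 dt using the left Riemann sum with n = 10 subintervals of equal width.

33.0975

Δt = (3 − 2)/10 = 0.1.
Left endpoints: 2, 2.1, 2.2, 2.3, 2.4, 2.5, 2.6, 2.7, 2.8, 2.9.
f(2) = 21, f(2.1) = 23.271, f(2.2) = 25.688, f(2.3) = 28.257, f(2.4) = 30.984, f(2.5) = 33.875, f(2.6) = 36.936, f(2.7) = 40.173, f(2.8) = 43.592, f(2.9) = 47.199.
Sum = Δt · [f(2) + f(2.1) + f(2.2) + ...].
Sum = 33.0975.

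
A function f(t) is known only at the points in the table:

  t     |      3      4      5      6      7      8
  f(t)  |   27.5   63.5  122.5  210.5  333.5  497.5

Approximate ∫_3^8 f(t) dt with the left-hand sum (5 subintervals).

Δt = 1.
Sum = 1·[27.5 + 63.5 + 122.5 + 210.5 + 333.5] = 757.5.

757.5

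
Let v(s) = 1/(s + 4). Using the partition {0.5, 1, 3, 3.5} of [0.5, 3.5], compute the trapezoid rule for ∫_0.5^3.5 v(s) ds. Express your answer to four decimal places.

Subinterval widths: 0.5, 2, 0.5.
v(0.5) = 2/9, v(1) = 0.2, v(3) = 1/7, v(3.5) = 2/15.
On each subinterval the trapezoid contributes (Δs_i/2)·[v(s_{i-1}) + v(s_i)].
Sum ≈ 0.5175.

0.5175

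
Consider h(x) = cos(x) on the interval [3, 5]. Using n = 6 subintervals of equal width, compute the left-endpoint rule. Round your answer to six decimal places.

-1.302116

Δx = (5 − 3)/6 = 1/3.
Left endpoints: 3, 10/3, 11/3, 4, 13/3, 14/3.
h(3) ≈ -0.989992, h(10/3) ≈ -0.981674, h(11/3) ≈ -0.865287, h(4) ≈ -0.653644, h(13/3) ≈ -0.370043, h(14/3) ≈ -0.045706.
Sum = Δx · [h(3) + h(10/3) + h(11/3) + ...].
Sum ≈ -1.302116.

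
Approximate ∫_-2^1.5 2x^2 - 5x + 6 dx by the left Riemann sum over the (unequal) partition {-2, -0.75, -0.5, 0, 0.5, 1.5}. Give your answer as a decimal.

Subinterval widths: 1.25, 0.25, 0.5, 0.5, 1.
Left endpoints: -2, -0.75, -0.5, 0, 0.5.
f(-2) = 24, f(-0.75) = 10.875, f(-0.5) = 9, f(0) = 6, f(0.5) = 4.
Sum = Σ Δx_i · f(x_i).
Sum = 44.21875.

44.21875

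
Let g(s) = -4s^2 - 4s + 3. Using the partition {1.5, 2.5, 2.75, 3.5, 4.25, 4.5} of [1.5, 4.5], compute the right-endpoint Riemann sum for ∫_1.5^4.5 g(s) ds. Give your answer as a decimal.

-175.25

Subinterval widths: 1, 0.25, 0.75, 0.75, 0.25.
Right endpoints: 2.5, 2.75, 3.5, 4.25, 4.5.
g(2.5) = -32, g(2.75) = -38.25, g(3.5) = -60, g(4.25) = -86.25, g(4.5) = -96.
Sum = Σ Δs_i · g(s_i).
Sum = -175.25.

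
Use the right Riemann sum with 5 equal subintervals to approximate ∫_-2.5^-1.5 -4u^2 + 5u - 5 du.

Δu = (-1.5 − (-2.5))/5 = 0.2.
Right endpoints: -2.3, -2.1, -1.9, -1.7, -1.5.
f(-2.3) = -37.66, f(-2.1) = -33.14, f(-1.9) = -28.94, f(-1.7) = -25.06, f(-1.5) = -21.5.
Sum = Δu · [f(-2.3) + f(-2.1) + f(-1.9) + f(-1.7) + f(-1.5)].
Sum = -29.26.

-29.26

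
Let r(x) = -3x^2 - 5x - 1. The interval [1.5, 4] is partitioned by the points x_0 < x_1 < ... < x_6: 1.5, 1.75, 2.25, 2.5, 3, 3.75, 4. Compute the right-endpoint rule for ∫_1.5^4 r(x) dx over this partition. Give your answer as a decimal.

Subinterval widths: 0.25, 0.5, 0.25, 0.5, 0.75, 0.25.
Right endpoints: 1.75, 2.25, 2.5, 3, 3.75, 4.
r(1.75) = -18.9375, r(2.25) = -27.4375, r(2.5) = -32.25, r(3) = -43, r(3.75) = -61.9375, r(4) = -69.
Sum = Σ Δx_i · r(x_i).
Sum = -111.71875.

-111.71875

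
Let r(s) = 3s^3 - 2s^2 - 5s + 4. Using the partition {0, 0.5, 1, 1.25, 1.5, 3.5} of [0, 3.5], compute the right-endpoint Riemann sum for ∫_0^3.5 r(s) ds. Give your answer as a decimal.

Subinterval widths: 0.5, 0.5, 0.25, 0.25, 2.
Right endpoints: 0.5, 1, 1.25, 1.5, 3.5.
r(0.5) = 1.375, r(1) = 0, r(1.25) = 0.484375, r(1.5) = 2.125, r(3.5) = 90.625.
Sum = Σ Δs_i · r(s_i).
Sum = 182.58984375.

182.58984375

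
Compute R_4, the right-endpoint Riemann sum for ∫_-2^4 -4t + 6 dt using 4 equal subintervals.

Δt = (4 − (-2))/4 = 1.5.
Right endpoints: -0.5, 1, 2.5, 4.
f(-0.5) = 8, f(1) = 2, f(2.5) = -4, f(4) = -10.
Sum = Δt · [f(-0.5) + f(1) + f(2.5) + f(4)].
Sum = -6.

-6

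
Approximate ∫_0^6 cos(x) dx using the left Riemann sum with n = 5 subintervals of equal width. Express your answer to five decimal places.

-0.22115

Δx = (6 − 0)/5 = 1.2.
Left endpoints: 0, 1.2, 2.4, 3.6, 4.8.
f(0) ≈ 1.00000, f(1.2) ≈ 0.36236, f(2.4) ≈ -0.73739, f(3.6) ≈ -0.89676, f(4.8) ≈ 0.08750.
Sum = Δx · [f(0) + f(1.2) + f(2.4) + f(3.6) + f(4.8)].
Sum ≈ -0.22115.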